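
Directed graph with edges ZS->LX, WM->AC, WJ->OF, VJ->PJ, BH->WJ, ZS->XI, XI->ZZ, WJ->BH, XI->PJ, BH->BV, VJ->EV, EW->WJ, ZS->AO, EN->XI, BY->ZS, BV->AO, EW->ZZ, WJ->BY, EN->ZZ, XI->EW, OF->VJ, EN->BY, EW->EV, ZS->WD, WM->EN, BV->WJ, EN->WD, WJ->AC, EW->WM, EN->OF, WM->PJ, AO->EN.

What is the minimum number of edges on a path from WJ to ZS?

2

Level 0: WJ
Level 1: AC, BH, BY, OF
Level 2: BV, VJ, ZS
Level 3: AO, EV, LX, PJ, WD, XI
Level 4: EN, EW, ZZ
Level 5: WM
ZS first appears at level 2.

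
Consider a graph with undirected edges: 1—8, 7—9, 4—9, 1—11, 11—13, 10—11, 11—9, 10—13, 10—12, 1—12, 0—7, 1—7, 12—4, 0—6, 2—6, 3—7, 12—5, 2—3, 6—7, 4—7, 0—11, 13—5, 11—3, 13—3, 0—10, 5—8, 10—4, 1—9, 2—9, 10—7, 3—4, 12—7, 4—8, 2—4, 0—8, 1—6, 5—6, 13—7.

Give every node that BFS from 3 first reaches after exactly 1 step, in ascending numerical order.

Level 0: 3
Level 1: 2, 4, 7, 11, 13
Level 2: 0, 1, 5, 6, 8, 9, 10, 12

2, 4, 7, 11, 13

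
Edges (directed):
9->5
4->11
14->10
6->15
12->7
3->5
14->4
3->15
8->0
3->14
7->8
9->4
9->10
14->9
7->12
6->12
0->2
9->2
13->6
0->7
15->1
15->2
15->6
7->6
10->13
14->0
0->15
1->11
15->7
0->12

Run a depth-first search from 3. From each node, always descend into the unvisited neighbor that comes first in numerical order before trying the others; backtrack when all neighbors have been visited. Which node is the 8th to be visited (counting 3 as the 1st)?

Visit 3
3 → 5
3 → 14
14 → 0
0 → 2
0 → 7
7 → 6
6 → 12
6 → 15
15 → 1
1 → 11
7 → 8
14 → 4
14 → 9
9 → 10
10 → 13

Visit order: 3, 5, 14, 0, 2, 7, 6, 12, 15, 1, 11, 8, 4, 9, 10, 13

12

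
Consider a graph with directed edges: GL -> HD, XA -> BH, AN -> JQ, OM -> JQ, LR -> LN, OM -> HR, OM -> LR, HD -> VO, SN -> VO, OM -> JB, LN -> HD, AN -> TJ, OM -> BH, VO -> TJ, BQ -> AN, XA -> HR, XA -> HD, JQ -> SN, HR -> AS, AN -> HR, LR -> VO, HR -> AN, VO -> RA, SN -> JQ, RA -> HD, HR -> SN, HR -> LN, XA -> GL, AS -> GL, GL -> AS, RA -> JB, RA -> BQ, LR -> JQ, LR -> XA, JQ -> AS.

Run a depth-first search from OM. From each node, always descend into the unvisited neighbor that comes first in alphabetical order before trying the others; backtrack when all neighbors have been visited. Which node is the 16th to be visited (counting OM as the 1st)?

LR

Visit OM
OM → BH
OM → HR
HR → AN
AN → JQ
JQ → AS
AS → GL
GL → HD
HD → VO
VO → RA
RA → BQ
RA → JB
VO → TJ
JQ → SN
HR → LN
OM → LR
LR → XA

Visit order: OM, BH, HR, AN, JQ, AS, GL, HD, VO, RA, BQ, JB, TJ, SN, LN, LR, XA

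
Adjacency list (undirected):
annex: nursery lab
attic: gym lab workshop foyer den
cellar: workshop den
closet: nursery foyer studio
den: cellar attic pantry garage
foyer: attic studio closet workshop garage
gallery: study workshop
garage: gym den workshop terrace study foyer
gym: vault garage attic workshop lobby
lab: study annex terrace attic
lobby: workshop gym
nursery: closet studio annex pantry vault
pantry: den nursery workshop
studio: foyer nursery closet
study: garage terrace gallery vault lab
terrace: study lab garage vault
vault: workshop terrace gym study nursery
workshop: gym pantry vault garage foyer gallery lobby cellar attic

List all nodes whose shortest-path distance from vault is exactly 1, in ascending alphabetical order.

gym, nursery, study, terrace, workshop

Level 0: vault
Level 1: gym, nursery, study, terrace, workshop
Level 2: annex, attic, cellar, closet, foyer, gallery, garage, lab, lobby, pantry, studio
Level 3: den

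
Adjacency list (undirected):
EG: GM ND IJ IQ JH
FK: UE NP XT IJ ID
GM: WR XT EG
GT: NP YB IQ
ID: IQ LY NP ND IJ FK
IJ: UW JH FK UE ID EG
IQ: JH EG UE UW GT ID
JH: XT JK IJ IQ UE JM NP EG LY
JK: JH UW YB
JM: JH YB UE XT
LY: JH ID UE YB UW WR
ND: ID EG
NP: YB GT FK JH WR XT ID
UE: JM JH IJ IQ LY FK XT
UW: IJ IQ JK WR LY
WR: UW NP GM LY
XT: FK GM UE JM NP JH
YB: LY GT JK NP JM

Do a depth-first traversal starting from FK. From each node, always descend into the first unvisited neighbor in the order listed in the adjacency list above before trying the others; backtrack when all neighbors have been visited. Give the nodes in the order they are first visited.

FK, UE, JM, JH, XT, GM, WR, UW, IJ, ID, IQ, EG, ND, GT, NP, YB, LY, JK

Visit FK
FK → UE
UE → JM
JM → JH
JH → XT
XT → GM
GM → WR
WR → UW
UW → IJ
IJ → ID
ID → IQ
IQ → EG
EG → ND
IQ → GT
GT → NP
NP → YB
YB → LY
YB → JK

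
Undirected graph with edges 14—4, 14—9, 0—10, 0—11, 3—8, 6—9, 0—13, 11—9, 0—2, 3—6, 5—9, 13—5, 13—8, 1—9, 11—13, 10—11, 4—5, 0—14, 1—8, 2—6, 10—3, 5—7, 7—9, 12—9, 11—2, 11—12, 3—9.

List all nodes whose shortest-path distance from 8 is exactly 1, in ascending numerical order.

1, 3, 13

Level 0: 8
Level 1: 1, 3, 13
Level 2: 0, 5, 6, 9, 10, 11
Level 3: 2, 4, 7, 12, 14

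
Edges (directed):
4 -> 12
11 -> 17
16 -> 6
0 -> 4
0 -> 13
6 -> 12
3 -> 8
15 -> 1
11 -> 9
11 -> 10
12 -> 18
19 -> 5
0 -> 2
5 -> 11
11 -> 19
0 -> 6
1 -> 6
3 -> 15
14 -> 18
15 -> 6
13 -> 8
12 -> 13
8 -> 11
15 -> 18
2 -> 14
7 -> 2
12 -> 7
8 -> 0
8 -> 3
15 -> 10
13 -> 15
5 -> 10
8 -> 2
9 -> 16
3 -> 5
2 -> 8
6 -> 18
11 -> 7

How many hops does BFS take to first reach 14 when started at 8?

2

Level 0: 8
Level 1: 0, 2, 3, 11
Level 2: 4, 5, 6, 7, 9, 10, 13, 14, 15, 17, 19
Level 3: 1, 12, 16, 18
14 first appears at level 2.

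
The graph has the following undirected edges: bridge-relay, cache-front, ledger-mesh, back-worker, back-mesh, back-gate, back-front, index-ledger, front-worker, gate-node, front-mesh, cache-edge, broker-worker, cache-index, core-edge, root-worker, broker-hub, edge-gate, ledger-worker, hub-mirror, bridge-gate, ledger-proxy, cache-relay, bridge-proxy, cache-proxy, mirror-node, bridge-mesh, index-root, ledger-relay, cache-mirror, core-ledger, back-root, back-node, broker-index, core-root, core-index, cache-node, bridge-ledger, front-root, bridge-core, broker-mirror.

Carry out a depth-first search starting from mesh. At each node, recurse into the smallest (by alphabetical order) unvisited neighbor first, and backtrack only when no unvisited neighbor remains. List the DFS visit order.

mesh → back → front → cache → edge → core → bridge → gate → node → mirror → broker → hub → index → ledger → proxy → relay → worker → root

Visit mesh
mesh → back
back → front
front → cache
cache → edge
edge → core
core → bridge
bridge → gate
gate → node
node → mirror
mirror → broker
broker → hub
broker → index
index → ledger
ledger → proxy
ledger → relay
ledger → worker
worker → root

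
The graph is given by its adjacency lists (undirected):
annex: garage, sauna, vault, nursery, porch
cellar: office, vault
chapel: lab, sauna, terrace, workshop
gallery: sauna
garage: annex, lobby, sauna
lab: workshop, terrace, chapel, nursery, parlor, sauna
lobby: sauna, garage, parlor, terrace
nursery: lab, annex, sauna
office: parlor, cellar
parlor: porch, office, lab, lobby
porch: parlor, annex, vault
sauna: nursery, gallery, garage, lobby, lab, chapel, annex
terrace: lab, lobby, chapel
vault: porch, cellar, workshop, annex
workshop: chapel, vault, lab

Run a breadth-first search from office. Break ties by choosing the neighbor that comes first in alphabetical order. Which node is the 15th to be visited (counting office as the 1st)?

Visit office; enqueue cellar, parlor → queue [cellar, parlor]
Visit cellar; enqueue vault → queue [parlor, vault]
Visit parlor; enqueue lab, lobby, porch → queue [vault, lab, lobby, porch]
Visit vault; enqueue annex, workshop → queue [lab, lobby, porch, annex, workshop]
Visit lab; enqueue chapel, nursery, sauna, terrace → queue [lobby, porch, annex, workshop, chapel, nursery, sauna, terrace]
Visit lobby; enqueue garage → queue [porch, annex, workshop, chapel, nursery, sauna, terrace, garage]
Visit porch → queue [annex, workshop, chapel, nursery, sauna, terrace, garage]
Visit annex → queue [workshop, chapel, nursery, sauna, terrace, garage]
Visit workshop → queue [chapel, nursery, sauna, terrace, garage]
Visit chapel → queue [nursery, sauna, terrace, garage]
Visit nursery → queue [sauna, terrace, garage]
Visit sauna; enqueue gallery → queue [terrace, garage, gallery]
Visit terrace → queue [garage, gallery]
Visit garage → queue [gallery]
Visit gallery → queue []

Visit order: office, cellar, parlor, vault, lab, lobby, porch, annex, workshop, chapel, nursery, sauna, terrace, garage, gallery

gallery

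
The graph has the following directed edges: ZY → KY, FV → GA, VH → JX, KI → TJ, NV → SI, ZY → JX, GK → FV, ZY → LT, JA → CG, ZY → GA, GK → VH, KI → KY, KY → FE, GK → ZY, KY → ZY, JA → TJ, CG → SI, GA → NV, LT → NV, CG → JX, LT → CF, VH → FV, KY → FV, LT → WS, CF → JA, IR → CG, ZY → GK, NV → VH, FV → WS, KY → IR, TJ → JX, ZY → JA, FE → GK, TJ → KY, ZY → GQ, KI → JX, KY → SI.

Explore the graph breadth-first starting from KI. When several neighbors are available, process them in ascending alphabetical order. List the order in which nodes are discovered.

KI, JX, KY, TJ, FE, FV, IR, SI, ZY, GK, GA, WS, CG, GQ, JA, LT, VH, NV, CF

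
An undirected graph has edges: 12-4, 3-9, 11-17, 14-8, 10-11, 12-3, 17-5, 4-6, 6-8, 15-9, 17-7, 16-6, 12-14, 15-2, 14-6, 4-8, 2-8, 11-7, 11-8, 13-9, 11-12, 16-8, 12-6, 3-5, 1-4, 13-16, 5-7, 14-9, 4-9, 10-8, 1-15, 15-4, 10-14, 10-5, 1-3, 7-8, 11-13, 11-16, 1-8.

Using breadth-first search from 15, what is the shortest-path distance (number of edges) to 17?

4

Level 0: 15
Level 1: 1, 2, 4, 9
Level 2: 3, 6, 8, 12, 13, 14
Level 3: 5, 7, 10, 11, 16
Level 4: 17
17 first appears at level 4.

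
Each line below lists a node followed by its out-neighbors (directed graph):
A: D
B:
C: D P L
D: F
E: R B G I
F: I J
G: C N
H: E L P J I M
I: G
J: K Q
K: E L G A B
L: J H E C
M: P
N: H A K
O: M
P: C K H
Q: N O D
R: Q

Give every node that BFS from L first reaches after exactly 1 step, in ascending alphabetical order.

Level 0: L
Level 1: C, E, H, J
Level 2: B, D, G, I, K, M, P, Q, R
Level 3: A, F, N, O

C, E, H, J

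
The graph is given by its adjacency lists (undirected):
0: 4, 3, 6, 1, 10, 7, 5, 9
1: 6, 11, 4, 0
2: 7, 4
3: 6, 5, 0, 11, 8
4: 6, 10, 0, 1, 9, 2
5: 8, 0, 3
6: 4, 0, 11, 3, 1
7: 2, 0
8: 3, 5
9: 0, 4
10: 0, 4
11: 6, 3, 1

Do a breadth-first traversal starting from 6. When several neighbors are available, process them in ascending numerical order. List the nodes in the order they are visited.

Visit 6; enqueue 0, 1, 3, 4, 11 → queue [0, 1, 3, 4, 11]
Visit 0; enqueue 5, 7, 9, 10 → queue [1, 3, 4, 11, 5, 7, 9, 10]
Visit 1 → queue [3, 4, 11, 5, 7, 9, 10]
Visit 3; enqueue 8 → queue [4, 11, 5, 7, 9, 10, 8]
Visit 4; enqueue 2 → queue [11, 5, 7, 9, 10, 8, 2]
Visit 11 → queue [5, 7, 9, 10, 8, 2]
Visit 5 → queue [7, 9, 10, 8, 2]
Visit 7 → queue [9, 10, 8, 2]
Visit 9 → queue [10, 8, 2]
Visit 10 → queue [8, 2]
Visit 8 → queue [2]
Visit 2 → queue []

6 -> 0 -> 1 -> 3 -> 4 -> 11 -> 5 -> 7 -> 9 -> 10 -> 8 -> 2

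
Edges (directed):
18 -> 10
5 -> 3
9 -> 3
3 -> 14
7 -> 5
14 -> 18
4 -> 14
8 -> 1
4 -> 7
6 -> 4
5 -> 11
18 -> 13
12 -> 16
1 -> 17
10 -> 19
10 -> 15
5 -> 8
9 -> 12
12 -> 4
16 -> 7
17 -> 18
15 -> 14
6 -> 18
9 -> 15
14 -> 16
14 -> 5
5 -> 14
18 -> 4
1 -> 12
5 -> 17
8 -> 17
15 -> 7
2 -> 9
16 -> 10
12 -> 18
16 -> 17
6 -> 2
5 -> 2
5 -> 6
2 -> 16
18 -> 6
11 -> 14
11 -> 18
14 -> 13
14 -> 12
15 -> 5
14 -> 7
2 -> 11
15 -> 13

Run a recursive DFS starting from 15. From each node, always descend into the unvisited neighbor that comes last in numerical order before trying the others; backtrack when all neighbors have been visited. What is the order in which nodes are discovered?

15 → 14 → 18 → 13 → 10 → 19 → 6 → 4 → 7 → 5 → 17 → 11 → 8 → 1 → 12 → 16 → 3 → 2 → 9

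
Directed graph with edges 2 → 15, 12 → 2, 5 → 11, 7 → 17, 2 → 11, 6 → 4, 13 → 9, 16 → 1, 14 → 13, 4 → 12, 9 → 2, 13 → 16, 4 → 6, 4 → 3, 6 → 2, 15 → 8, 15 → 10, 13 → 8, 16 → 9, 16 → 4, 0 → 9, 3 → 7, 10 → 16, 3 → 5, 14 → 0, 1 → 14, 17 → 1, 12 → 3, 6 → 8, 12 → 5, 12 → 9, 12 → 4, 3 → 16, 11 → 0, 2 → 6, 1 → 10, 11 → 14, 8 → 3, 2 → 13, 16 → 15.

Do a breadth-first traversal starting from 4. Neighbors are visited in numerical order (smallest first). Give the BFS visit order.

Visit 4; enqueue 3, 6, 12 → queue [3, 6, 12]
Visit 3; enqueue 5, 7, 16 → queue [6, 12, 5, 7, 16]
Visit 6; enqueue 2, 8 → queue [12, 5, 7, 16, 2, 8]
Visit 12; enqueue 9 → queue [5, 7, 16, 2, 8, 9]
Visit 5; enqueue 11 → queue [7, 16, 2, 8, 9, 11]
Visit 7; enqueue 17 → queue [16, 2, 8, 9, 11, 17]
Visit 16; enqueue 1, 15 → queue [2, 8, 9, 11, 17, 1, 15]
Visit 2; enqueue 13 → queue [8, 9, 11, 17, 1, 15, 13]
Visit 8 → queue [9, 11, 17, 1, 15, 13]
Visit 9 → queue [11, 17, 1, 15, 13]
Visit 11; enqueue 0, 14 → queue [17, 1, 15, 13, 0, 14]
Visit 17 → queue [1, 15, 13, 0, 14]
Visit 1; enqueue 10 → queue [15, 13, 0, 14, 10]
Visit 15 → queue [13, 0, 14, 10]
Visit 13 → queue [0, 14, 10]
Visit 0 → queue [14, 10]
Visit 14 → queue [10]
Visit 10 → queue []

4 → 3 → 6 → 12 → 5 → 7 → 16 → 2 → 8 → 9 → 11 → 17 → 1 → 15 → 13 → 0 → 14 → 10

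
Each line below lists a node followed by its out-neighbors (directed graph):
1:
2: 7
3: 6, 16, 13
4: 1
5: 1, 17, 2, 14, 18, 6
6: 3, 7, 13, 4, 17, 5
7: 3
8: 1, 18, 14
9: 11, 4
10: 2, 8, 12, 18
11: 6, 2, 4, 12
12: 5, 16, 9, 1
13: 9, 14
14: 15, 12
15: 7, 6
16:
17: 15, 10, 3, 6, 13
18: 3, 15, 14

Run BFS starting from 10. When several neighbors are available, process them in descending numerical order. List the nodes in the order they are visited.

Visit 10; enqueue 18, 12, 8, 2 → queue [18, 12, 8, 2]
Visit 18; enqueue 15, 14, 3 → queue [12, 8, 2, 15, 14, 3]
Visit 12; enqueue 16, 9, 5, 1 → queue [8, 2, 15, 14, 3, 16, 9, 5, 1]
Visit 8 → queue [2, 15, 14, 3, 16, 9, 5, 1]
Visit 2; enqueue 7 → queue [15, 14, 3, 16, 9, 5, 1, 7]
Visit 15; enqueue 6 → queue [14, 3, 16, 9, 5, 1, 7, 6]
Visit 14 → queue [3, 16, 9, 5, 1, 7, 6]
Visit 3; enqueue 13 → queue [16, 9, 5, 1, 7, 6, 13]
Visit 16 → queue [9, 5, 1, 7, 6, 13]
Visit 9; enqueue 11, 4 → queue [5, 1, 7, 6, 13, 11, 4]
Visit 5; enqueue 17 → queue [1, 7, 6, 13, 11, 4, 17]
Visit 1 → queue [7, 6, 13, 11, 4, 17]
Visit 7 → queue [6, 13, 11, 4, 17]
Visit 6 → queue [13, 11, 4, 17]
Visit 13 → queue [11, 4, 17]
Visit 11 → queue [4, 17]
Visit 4 → queue [17]
Visit 17 → queue []

10, 18, 12, 8, 2, 15, 14, 3, 16, 9, 5, 1, 7, 6, 13, 11, 4, 17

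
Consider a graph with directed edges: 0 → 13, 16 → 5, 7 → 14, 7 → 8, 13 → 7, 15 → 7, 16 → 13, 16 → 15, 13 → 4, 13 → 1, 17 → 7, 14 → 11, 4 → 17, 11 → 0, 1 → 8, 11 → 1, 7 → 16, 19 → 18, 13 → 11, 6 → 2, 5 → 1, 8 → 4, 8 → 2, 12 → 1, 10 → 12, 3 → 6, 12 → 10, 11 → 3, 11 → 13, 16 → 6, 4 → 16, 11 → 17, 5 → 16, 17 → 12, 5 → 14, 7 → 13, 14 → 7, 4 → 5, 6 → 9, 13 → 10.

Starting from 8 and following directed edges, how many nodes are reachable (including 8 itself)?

BFS from 8 visits: 8, 2, 4, 5, 16, 17, 1, 14, 6, 13, 15, 7, 12, 11, 9, 10, 0, 3
Reachable nodes: 18 of 20 total.

18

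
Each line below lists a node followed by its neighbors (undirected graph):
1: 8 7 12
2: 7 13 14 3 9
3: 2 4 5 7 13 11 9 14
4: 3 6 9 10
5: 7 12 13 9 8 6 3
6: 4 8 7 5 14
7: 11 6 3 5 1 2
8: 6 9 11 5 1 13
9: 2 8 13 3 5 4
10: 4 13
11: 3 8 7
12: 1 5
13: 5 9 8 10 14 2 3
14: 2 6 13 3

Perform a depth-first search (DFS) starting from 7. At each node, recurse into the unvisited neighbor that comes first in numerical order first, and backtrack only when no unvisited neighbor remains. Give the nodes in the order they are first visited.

Visit 7
7 → 1
1 → 8
8 → 5
5 → 3
3 → 2
2 → 9
9 → 4
4 → 6
6 → 14
14 → 13
13 → 10
3 → 11
5 → 12

7 → 1 → 8 → 5 → 3 → 2 → 9 → 4 → 6 → 14 → 13 → 10 → 11 → 12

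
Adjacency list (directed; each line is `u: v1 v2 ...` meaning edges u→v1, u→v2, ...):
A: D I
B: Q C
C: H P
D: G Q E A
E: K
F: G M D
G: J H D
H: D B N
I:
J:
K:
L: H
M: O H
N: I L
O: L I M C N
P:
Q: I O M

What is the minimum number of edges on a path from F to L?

3

Level 0: F
Level 1: D, G, M
Level 2: A, E, H, J, O, Q
Level 3: B, C, I, K, L, N
Level 4: P
L first appears at level 3.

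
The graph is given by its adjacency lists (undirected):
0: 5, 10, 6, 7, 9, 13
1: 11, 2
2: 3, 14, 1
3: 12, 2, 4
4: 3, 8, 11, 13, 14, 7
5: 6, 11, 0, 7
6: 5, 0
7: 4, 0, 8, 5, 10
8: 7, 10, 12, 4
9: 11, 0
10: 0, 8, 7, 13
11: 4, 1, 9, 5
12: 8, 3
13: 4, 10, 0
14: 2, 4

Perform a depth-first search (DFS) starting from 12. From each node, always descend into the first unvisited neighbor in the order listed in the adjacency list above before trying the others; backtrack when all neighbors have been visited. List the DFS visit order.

12, 8, 7, 4, 3, 2, 14, 1, 11, 9, 0, 5, 6, 10, 13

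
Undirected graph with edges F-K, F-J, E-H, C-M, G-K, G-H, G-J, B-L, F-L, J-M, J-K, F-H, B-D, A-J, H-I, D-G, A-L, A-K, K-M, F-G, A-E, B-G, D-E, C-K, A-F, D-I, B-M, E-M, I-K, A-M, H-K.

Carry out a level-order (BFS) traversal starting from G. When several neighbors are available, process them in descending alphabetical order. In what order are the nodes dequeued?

Visit G; enqueue K, J, H, F, D, B → queue [K, J, H, F, D, B]
Visit K; enqueue M, I, C, A → queue [J, H, F, D, B, M, I, C, A]
Visit J → queue [H, F, D, B, M, I, C, A]
Visit H; enqueue E → queue [F, D, B, M, I, C, A, E]
Visit F; enqueue L → queue [D, B, M, I, C, A, E, L]
Visit D → queue [B, M, I, C, A, E, L]
Visit B → queue [M, I, C, A, E, L]
Visit M → queue [I, C, A, E, L]
Visit I → queue [C, A, E, L]
Visit C → queue [A, E, L]
Visit A → queue [E, L]
Visit E → queue [L]
Visit L → queue []

G -> K -> J -> H -> F -> D -> B -> M -> I -> C -> A -> E -> L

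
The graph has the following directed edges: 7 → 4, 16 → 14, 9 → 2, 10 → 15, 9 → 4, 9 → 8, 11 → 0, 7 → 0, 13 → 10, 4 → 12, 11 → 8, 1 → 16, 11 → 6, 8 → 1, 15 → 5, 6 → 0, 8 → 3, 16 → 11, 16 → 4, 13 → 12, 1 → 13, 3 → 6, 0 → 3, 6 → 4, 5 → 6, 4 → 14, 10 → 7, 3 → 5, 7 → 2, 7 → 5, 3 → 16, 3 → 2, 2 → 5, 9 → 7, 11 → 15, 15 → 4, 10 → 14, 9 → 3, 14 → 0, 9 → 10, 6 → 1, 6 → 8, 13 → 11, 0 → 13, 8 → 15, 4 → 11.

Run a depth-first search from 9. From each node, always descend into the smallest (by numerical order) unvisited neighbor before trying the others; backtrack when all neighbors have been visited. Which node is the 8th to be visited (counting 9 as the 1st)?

4

Visit 9
9 → 2
2 → 5
5 → 6
6 → 0
0 → 3
3 → 16
16 → 4
4 → 11
11 → 8
8 → 1
1 → 13
13 → 10
10 → 7
10 → 14
10 → 15
13 → 12

Visit order: 9, 2, 5, 6, 0, 3, 16, 4, 11, 8, 1, 13, 10, 7, 14, 15, 12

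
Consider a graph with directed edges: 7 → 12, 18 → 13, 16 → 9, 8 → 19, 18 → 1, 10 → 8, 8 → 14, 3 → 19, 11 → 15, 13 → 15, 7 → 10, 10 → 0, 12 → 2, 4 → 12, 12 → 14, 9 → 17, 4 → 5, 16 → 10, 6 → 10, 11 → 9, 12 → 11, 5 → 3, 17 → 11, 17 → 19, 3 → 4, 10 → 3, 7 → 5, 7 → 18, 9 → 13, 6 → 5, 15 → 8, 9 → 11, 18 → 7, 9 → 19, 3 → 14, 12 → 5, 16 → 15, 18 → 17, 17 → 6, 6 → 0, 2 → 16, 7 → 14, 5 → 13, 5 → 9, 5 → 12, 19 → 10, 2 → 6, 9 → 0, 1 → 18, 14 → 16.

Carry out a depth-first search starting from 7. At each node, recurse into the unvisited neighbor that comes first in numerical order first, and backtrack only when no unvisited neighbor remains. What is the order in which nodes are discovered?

7 → 5 → 3 → 4 → 12 → 2 → 6 → 0 → 10 → 8 → 14 → 16 → 9 → 11 → 15 → 13 → 17 → 19 → 18 → 1

Visit 7
7 → 5
5 → 3
3 → 4
4 → 12
12 → 2
2 → 6
6 → 0
6 → 10
10 → 8
8 → 14
14 → 16
16 → 9
9 → 11
11 → 15
9 → 13
9 → 17
17 → 19
7 → 18
18 → 1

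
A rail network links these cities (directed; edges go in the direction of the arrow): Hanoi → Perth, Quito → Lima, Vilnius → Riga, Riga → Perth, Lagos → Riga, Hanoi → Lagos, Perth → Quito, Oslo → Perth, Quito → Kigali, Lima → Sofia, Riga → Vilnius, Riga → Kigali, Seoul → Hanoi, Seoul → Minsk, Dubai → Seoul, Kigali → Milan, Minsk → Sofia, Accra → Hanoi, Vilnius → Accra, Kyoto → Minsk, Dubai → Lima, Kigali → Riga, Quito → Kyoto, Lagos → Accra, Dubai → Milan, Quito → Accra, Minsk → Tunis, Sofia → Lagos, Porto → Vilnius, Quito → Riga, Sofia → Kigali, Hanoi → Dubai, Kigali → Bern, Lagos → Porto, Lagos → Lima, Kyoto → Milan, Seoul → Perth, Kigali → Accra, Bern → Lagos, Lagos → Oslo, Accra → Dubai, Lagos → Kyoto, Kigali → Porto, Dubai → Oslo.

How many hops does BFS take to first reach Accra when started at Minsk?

3

Level 0: Minsk
Level 1: Sofia, Tunis
Level 2: Kigali, Lagos
Level 3: Accra, Bern, Kyoto, Lima, Milan, Oslo, Porto, Riga
Level 4: Dubai, Hanoi, Perth, Vilnius
Level 5: Quito, Seoul
Accra first appears at level 3.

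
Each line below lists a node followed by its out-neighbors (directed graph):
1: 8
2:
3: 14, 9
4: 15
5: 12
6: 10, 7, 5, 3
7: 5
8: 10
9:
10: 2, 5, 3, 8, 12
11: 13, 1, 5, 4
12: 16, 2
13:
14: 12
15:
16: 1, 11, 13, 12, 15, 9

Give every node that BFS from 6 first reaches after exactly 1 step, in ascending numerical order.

3, 5, 7, 10

Level 0: 6
Level 1: 3, 5, 7, 10
Level 2: 2, 8, 9, 12, 14
Level 3: 16
Level 4: 1, 11, 13, 15
Level 5: 4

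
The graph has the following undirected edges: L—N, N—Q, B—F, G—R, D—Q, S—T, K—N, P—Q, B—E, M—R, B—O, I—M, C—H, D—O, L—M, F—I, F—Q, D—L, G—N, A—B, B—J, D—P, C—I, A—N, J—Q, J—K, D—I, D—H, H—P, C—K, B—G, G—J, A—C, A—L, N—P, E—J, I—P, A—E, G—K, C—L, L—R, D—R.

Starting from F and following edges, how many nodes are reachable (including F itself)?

18

BFS from F visits: F, B, I, Q, A, E, G, J, O, C, D, M, P, N, L, K, R, H
Reachable nodes: 18 of 20 total.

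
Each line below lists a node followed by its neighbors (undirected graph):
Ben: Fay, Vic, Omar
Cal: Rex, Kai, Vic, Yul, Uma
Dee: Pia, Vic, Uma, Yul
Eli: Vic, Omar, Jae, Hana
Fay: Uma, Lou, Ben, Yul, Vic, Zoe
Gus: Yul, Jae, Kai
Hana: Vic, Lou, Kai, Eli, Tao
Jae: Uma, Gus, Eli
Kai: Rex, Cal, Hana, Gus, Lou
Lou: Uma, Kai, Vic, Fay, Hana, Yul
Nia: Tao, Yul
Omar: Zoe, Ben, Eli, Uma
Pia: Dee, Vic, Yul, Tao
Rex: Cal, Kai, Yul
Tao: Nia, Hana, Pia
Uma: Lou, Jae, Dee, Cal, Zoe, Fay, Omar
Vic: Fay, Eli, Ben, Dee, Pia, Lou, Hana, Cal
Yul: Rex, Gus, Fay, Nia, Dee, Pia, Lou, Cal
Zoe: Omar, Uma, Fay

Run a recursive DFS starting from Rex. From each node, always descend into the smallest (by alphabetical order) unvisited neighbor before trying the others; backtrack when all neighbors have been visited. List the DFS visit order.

Rex Cal Kai Gus Jae Eli Hana Lou Fay Ben Omar Uma Dee Pia Tao Nia Yul Vic Zoe

Visit Rex
Rex → Cal
Cal → Kai
Kai → Gus
Gus → Jae
Jae → Eli
Eli → Hana
Hana → Lou
Lou → Fay
Fay → Ben
Ben → Omar
Omar → Uma
Uma → Dee
Dee → Pia
Pia → Tao
Tao → Nia
Nia → Yul
Pia → Vic
Uma → Zoe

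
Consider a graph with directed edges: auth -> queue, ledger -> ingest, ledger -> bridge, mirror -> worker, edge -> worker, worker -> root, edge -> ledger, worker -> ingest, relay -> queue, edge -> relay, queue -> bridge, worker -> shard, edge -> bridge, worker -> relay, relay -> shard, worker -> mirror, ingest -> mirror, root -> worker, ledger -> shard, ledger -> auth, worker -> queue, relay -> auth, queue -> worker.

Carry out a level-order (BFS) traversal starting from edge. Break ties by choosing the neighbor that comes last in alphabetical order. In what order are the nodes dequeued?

edge, worker, relay, ledger, bridge, shard, root, queue, mirror, ingest, auth

Visit edge; enqueue worker, relay, ledger, bridge → queue [worker, relay, ledger, bridge]
Visit worker; enqueue shard, root, queue, mirror, ingest → queue [relay, ledger, bridge, shard, root, queue, mirror, ingest]
Visit relay; enqueue auth → queue [ledger, bridge, shard, root, queue, mirror, ingest, auth]
Visit ledger → queue [bridge, shard, root, queue, mirror, ingest, auth]
Visit bridge → queue [shard, root, queue, mirror, ingest, auth]
Visit shard → queue [root, queue, mirror, ingest, auth]
Visit root → queue [queue, mirror, ingest, auth]
Visit queue → queue [mirror, ingest, auth]
Visit mirror → queue [ingest, auth]
Visit ingest → queue [auth]
Visit auth → queue []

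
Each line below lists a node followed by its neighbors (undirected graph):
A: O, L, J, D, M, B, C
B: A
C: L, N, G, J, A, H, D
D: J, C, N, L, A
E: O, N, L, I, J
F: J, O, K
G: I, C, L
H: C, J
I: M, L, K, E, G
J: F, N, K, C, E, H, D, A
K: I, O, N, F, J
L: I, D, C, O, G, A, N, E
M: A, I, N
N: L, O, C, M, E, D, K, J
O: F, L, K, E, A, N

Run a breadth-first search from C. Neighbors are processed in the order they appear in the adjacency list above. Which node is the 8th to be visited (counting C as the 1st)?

Visit C; enqueue L, N, G, J, A, H, D → queue [L, N, G, J, A, H, D]
Visit L; enqueue I, O, E → queue [N, G, J, A, H, D, I, O, E]
Visit N; enqueue M, K → queue [G, J, A, H, D, I, O, E, M, K]
Visit G → queue [J, A, H, D, I, O, E, M, K]
Visit J; enqueue F → queue [A, H, D, I, O, E, M, K, F]
Visit A; enqueue B → queue [H, D, I, O, E, M, K, F, B]
Visit H → queue [D, I, O, E, M, K, F, B]
Visit D → queue [I, O, E, M, K, F, B]
Visit I → queue [O, E, M, K, F, B]
Visit O → queue [E, M, K, F, B]
Visit E → queue [M, K, F, B]
Visit M → queue [K, F, B]
Visit K → queue [F, B]
Visit F → queue [B]
Visit B → queue []

Visit order: C, L, N, G, J, A, H, D, I, O, E, M, K, F, B

D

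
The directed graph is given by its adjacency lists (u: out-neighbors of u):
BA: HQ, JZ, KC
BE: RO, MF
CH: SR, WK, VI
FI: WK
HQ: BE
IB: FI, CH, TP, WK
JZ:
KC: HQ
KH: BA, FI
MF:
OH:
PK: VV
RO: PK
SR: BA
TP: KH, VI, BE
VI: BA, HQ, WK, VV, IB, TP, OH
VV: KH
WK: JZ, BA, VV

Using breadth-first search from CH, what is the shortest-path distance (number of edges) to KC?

3

Level 0: CH
Level 1: SR, VI, WK
Level 2: BA, HQ, IB, JZ, OH, TP, VV
Level 3: BE, FI, KC, KH
Level 4: MF, RO
Level 5: PK
KC first appears at level 3.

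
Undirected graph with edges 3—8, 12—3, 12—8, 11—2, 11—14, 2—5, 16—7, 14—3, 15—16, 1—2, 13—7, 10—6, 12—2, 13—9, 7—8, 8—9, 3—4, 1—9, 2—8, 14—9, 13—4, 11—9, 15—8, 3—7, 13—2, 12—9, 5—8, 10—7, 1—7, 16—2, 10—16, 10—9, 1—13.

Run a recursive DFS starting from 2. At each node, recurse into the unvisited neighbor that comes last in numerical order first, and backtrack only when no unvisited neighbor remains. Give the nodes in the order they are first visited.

Visit 2
2 → 16
16 → 15
15 → 8
8 → 12
12 → 9
9 → 14
14 → 11
14 → 3
3 → 7
7 → 13
13 → 4
13 → 1
7 → 10
10 → 6
8 → 5

2, 16, 15, 8, 12, 9, 14, 11, 3, 7, 13, 4, 1, 10, 6, 5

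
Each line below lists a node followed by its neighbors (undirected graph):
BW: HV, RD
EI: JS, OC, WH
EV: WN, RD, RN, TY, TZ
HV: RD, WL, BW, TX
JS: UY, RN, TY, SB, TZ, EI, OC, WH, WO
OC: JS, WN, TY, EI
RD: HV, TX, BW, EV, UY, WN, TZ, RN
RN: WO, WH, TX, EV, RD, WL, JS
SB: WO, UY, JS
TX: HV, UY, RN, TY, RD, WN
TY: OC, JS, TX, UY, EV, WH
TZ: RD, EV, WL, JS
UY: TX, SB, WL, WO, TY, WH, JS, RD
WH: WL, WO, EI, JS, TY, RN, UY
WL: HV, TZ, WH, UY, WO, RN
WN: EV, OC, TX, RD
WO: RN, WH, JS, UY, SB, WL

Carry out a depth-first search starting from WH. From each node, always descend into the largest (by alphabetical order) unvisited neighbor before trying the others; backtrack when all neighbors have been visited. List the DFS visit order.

WH -> WO -> WL -> UY -> TY -> TX -> WN -> RD -> TZ -> JS -> SB -> RN -> EV -> OC -> EI -> HV -> BW

Visit WH
WH → WO
WO → WL
WL → UY
UY → TY
TY → TX
TX → WN
WN → RD
RD → TZ
TZ → JS
JS → SB
JS → RN
RN → EV
JS → OC
OC → EI
RD → HV
HV → BW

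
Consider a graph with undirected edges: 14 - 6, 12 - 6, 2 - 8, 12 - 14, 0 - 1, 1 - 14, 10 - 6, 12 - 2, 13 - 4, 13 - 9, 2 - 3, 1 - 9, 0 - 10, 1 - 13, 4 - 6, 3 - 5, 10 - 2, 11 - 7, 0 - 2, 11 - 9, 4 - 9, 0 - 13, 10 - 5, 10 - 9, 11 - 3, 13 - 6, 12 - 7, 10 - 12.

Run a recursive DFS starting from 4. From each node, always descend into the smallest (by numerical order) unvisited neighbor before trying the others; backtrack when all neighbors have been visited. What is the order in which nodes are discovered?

Visit 4
4 → 6
6 → 10
10 → 0
0 → 1
1 → 9
9 → 11
11 → 3
3 → 2
2 → 8
2 → 12
12 → 7
12 → 14
3 → 5
9 → 13

4 -> 6 -> 10 -> 0 -> 1 -> 9 -> 11 -> 3 -> 2 -> 8 -> 12 -> 7 -> 14 -> 5 -> 13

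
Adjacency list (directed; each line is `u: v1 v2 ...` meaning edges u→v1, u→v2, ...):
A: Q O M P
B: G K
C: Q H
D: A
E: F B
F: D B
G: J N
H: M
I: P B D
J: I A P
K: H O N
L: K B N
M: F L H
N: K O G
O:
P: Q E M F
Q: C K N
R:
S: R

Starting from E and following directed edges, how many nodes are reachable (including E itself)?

BFS from E visits: E, B, F, G, K, D, J, N, H, O, A, I, P, M, Q, L, C
Reachable nodes: 17 of 19 total.

17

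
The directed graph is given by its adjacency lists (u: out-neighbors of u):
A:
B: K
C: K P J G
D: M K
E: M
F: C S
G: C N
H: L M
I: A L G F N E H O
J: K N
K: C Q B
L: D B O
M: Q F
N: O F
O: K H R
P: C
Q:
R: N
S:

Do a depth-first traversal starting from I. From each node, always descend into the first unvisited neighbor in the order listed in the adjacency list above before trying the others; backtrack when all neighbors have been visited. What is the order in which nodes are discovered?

Visit I
I → A
I → L
L → D
D → M
M → Q
M → F
F → C
C → K
K → B
C → P
C → J
J → N
N → O
O → H
O → R
C → G
F → S
I → E

I A L D M Q F C K B P J N O H R G S E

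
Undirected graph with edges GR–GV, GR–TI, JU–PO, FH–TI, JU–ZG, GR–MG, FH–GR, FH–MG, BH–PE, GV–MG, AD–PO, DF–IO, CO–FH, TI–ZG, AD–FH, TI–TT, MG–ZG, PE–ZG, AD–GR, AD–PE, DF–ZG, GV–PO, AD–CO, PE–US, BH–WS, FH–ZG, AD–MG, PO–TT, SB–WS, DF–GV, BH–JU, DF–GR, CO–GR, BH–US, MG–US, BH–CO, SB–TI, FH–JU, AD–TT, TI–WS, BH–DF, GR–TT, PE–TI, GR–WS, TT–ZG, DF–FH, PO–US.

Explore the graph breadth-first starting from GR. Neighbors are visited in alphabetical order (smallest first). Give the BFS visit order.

Visit GR; enqueue AD, CO, DF, FH, GV, MG, TI, TT, WS → queue [AD, CO, DF, FH, GV, MG, TI, TT, WS]
Visit AD; enqueue PE, PO → queue [CO, DF, FH, GV, MG, TI, TT, WS, PE, PO]
Visit CO; enqueue BH → queue [DF, FH, GV, MG, TI, TT, WS, PE, PO, BH]
Visit DF; enqueue IO, ZG → queue [FH, GV, MG, TI, TT, WS, PE, PO, BH, IO, ZG]
Visit FH; enqueue JU → queue [GV, MG, TI, TT, WS, PE, PO, BH, IO, ZG, JU]
Visit GV → queue [MG, TI, TT, WS, PE, PO, BH, IO, ZG, JU]
Visit MG; enqueue US → queue [TI, TT, WS, PE, PO, BH, IO, ZG, JU, US]
Visit TI; enqueue SB → queue [TT, WS, PE, PO, BH, IO, ZG, JU, US, SB]
Visit TT → queue [WS, PE, PO, BH, IO, ZG, JU, US, SB]
Visit WS → queue [PE, PO, BH, IO, ZG, JU, US, SB]
Visit PE → queue [PO, BH, IO, ZG, JU, US, SB]
Visit PO → queue [BH, IO, ZG, JU, US, SB]
Visit BH → queue [IO, ZG, JU, US, SB]
Visit IO → queue [ZG, JU, US, SB]
Visit ZG → queue [JU, US, SB]
Visit JU → queue [US, SB]
Visit US → queue [SB]
Visit SB → queue []

GR -> AD -> CO -> DF -> FH -> GV -> MG -> TI -> TT -> WS -> PE -> PO -> BH -> IO -> ZG -> JU -> US -> SB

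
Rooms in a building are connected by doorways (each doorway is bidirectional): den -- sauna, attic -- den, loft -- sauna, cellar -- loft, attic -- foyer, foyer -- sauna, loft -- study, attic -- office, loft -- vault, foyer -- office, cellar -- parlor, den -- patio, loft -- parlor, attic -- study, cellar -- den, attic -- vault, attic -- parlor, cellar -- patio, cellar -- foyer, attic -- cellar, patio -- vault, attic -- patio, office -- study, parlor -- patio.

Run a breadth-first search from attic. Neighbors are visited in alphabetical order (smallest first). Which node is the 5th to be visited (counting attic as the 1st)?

Visit attic; enqueue cellar, den, foyer, office, parlor, patio, study, vault → queue [cellar, den, foyer, office, parlor, patio, study, vault]
Visit cellar; enqueue loft → queue [den, foyer, office, parlor, patio, study, vault, loft]
Visit den; enqueue sauna → queue [foyer, office, parlor, patio, study, vault, loft, sauna]
Visit foyer → queue [office, parlor, patio, study, vault, loft, sauna]
Visit office → queue [parlor, patio, study, vault, loft, sauna]
Visit parlor → queue [patio, study, vault, loft, sauna]
Visit patio → queue [study, vault, loft, sauna]
Visit study → queue [vault, loft, sauna]
Visit vault → queue [loft, sauna]
Visit loft → queue [sauna]
Visit sauna → queue []

Visit order: attic, cellar, den, foyer, office, parlor, patio, study, vault, loft, sauna

office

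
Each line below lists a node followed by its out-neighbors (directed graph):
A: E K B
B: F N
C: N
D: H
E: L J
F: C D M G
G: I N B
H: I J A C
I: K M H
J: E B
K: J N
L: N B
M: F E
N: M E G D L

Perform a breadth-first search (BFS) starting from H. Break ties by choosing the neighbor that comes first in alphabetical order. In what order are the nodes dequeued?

Visit H; enqueue A, C, I, J → queue [A, C, I, J]
Visit A; enqueue B, E, K → queue [C, I, J, B, E, K]
Visit C; enqueue N → queue [I, J, B, E, K, N]
Visit I; enqueue M → queue [J, B, E, K, N, M]
Visit J → queue [B, E, K, N, M]
Visit B; enqueue F → queue [E, K, N, M, F]
Visit E; enqueue L → queue [K, N, M, F, L]
Visit K → queue [N, M, F, L]
Visit N; enqueue D, G → queue [M, F, L, D, G]
Visit M → queue [F, L, D, G]
Visit F → queue [L, D, G]
Visit L → queue [D, G]
Visit D → queue [G]
Visit G → queue []

H -> A -> C -> I -> J -> B -> E -> K -> N -> M -> F -> L -> D -> G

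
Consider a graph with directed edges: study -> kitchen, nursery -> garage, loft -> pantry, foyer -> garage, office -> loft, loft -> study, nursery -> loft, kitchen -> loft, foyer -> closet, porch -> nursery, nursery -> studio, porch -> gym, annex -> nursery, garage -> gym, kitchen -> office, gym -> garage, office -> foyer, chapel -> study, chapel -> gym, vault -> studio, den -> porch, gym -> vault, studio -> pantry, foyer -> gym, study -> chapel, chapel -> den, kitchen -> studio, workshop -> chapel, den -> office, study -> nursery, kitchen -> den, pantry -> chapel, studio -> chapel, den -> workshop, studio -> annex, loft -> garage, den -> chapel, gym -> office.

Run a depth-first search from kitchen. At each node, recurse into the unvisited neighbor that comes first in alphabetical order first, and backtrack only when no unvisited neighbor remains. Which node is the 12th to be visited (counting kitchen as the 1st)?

nursery

Visit kitchen
kitchen → den
den → chapel
chapel → gym
gym → garage
gym → office
office → foyer
foyer → closet
office → loft
loft → pantry
loft → study
study → nursery
nursery → studio
studio → annex
gym → vault
den → porch
den → workshop

Visit order: kitchen, den, chapel, gym, garage, office, foyer, closet, loft, pantry, study, nursery, studio, annex, vault, porch, workshop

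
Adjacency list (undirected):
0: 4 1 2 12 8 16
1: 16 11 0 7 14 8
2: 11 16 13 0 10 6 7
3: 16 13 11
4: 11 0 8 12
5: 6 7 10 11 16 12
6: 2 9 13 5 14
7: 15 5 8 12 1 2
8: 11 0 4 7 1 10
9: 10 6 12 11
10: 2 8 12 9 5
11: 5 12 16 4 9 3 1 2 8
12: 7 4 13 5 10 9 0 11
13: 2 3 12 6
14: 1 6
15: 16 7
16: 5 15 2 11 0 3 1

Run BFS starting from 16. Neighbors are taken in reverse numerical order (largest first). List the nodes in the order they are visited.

Visit 16; enqueue 15, 11, 5, 3, 2, 1, 0 → queue [15, 11, 5, 3, 2, 1, 0]
Visit 15; enqueue 7 → queue [11, 5, 3, 2, 1, 0, 7]
Visit 11; enqueue 12, 9, 8, 4 → queue [5, 3, 2, 1, 0, 7, 12, 9, 8, 4]
Visit 5; enqueue 10, 6 → queue [3, 2, 1, 0, 7, 12, 9, 8, 4, 10, 6]
Visit 3; enqueue 13 → queue [2, 1, 0, 7, 12, 9, 8, 4, 10, 6, 13]
Visit 2 → queue [1, 0, 7, 12, 9, 8, 4, 10, 6, 13]
Visit 1; enqueue 14 → queue [0, 7, 12, 9, 8, 4, 10, 6, 13, 14]
Visit 0 → queue [7, 12, 9, 8, 4, 10, 6, 13, 14]
Visit 7 → queue [12, 9, 8, 4, 10, 6, 13, 14]
Visit 12 → queue [9, 8, 4, 10, 6, 13, 14]
Visit 9 → queue [8, 4, 10, 6, 13, 14]
Visit 8 → queue [4, 10, 6, 13, 14]
Visit 4 → queue [10, 6, 13, 14]
Visit 10 → queue [6, 13, 14]
Visit 6 → queue [13, 14]
Visit 13 → queue [14]
Visit 14 → queue []

16 → 15 → 11 → 5 → 3 → 2 → 1 → 0 → 7 → 12 → 9 → 8 → 4 → 10 → 6 → 13 → 14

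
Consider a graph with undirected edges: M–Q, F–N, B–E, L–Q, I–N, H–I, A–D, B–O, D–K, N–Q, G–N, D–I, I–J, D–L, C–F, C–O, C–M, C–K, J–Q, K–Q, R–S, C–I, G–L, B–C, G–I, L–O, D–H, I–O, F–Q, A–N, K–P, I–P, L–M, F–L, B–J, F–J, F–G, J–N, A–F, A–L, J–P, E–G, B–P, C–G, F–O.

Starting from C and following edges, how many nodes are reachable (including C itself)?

BFS from C visits: C, O, M, K, I, G, F, B, L, Q, P, D, N, J, H, E, A
Reachable nodes: 17 of 19 total.

17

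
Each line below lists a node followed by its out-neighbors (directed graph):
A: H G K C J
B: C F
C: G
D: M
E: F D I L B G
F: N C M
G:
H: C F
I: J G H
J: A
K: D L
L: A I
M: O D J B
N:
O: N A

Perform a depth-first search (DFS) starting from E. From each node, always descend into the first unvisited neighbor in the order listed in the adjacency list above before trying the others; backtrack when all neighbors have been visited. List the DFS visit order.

E, F, N, C, G, M, O, A, H, K, D, L, I, J, B

Visit E
E → F
F → N
F → C
C → G
F → M
M → O
O → A
A → H
A → K
K → D
K → L
L → I
I → J
M → B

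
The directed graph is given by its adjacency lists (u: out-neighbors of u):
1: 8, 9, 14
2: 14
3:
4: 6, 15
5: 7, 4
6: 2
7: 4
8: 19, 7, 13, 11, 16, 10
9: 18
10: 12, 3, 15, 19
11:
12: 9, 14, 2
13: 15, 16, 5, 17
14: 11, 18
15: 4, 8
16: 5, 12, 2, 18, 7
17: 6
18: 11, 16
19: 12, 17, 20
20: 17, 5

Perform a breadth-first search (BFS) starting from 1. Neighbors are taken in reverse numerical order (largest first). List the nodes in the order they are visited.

1 → 14 → 9 → 8 → 18 → 11 → 19 → 16 → 13 → 10 → 7 → 20 → 17 → 12 → 5 → 2 → 15 → 3 → 4 → 6

Visit 1; enqueue 14, 9, 8 → queue [14, 9, 8]
Visit 14; enqueue 18, 11 → queue [9, 8, 18, 11]
Visit 9 → queue [8, 18, 11]
Visit 8; enqueue 19, 16, 13, 10, 7 → queue [18, 11, 19, 16, 13, 10, 7]
Visit 18 → queue [11, 19, 16, 13, 10, 7]
Visit 11 → queue [19, 16, 13, 10, 7]
Visit 19; enqueue 20, 17, 12 → queue [16, 13, 10, 7, 20, 17, 12]
Visit 16; enqueue 5, 2 → queue [13, 10, 7, 20, 17, 12, 5, 2]
Visit 13; enqueue 15 → queue [10, 7, 20, 17, 12, 5, 2, 15]
Visit 10; enqueue 3 → queue [7, 20, 17, 12, 5, 2, 15, 3]
Visit 7; enqueue 4 → queue [20, 17, 12, 5, 2, 15, 3, 4]
Visit 20 → queue [17, 12, 5, 2, 15, 3, 4]
Visit 17; enqueue 6 → queue [12, 5, 2, 15, 3, 4, 6]
Visit 12 → queue [5, 2, 15, 3, 4, 6]
Visit 5 → queue [2, 15, 3, 4, 6]
Visit 2 → queue [15, 3, 4, 6]
Visit 15 → queue [3, 4, 6]
Visit 3 → queue [4, 6]
Visit 4 → queue [6]
Visit 6 → queue []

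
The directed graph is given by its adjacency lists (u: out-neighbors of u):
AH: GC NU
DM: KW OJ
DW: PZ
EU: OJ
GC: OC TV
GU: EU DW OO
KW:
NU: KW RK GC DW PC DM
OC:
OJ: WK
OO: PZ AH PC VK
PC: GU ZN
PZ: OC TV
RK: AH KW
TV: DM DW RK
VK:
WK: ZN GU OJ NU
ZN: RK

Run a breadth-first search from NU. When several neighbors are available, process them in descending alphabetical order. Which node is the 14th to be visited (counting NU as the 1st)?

Visit NU; enqueue RK, PC, KW, GC, DW, DM → queue [RK, PC, KW, GC, DW, DM]
Visit RK; enqueue AH → queue [PC, KW, GC, DW, DM, AH]
Visit PC; enqueue ZN, GU → queue [KW, GC, DW, DM, AH, ZN, GU]
Visit KW → queue [GC, DW, DM, AH, ZN, GU]
Visit GC; enqueue TV, OC → queue [DW, DM, AH, ZN, GU, TV, OC]
Visit DW; enqueue PZ → queue [DM, AH, ZN, GU, TV, OC, PZ]
Visit DM; enqueue OJ → queue [AH, ZN, GU, TV, OC, PZ, OJ]
Visit AH → queue [ZN, GU, TV, OC, PZ, OJ]
Visit ZN → queue [GU, TV, OC, PZ, OJ]
Visit GU; enqueue OO, EU → queue [TV, OC, PZ, OJ, OO, EU]
Visit TV → queue [OC, PZ, OJ, OO, EU]
Visit OC → queue [PZ, OJ, OO, EU]
Visit PZ → queue [OJ, OO, EU]
Visit OJ; enqueue WK → queue [OO, EU, WK]
Visit OO; enqueue VK → queue [EU, WK, VK]
Visit EU → queue [WK, VK]
Visit WK → queue [VK]
Visit VK → queue []

Visit order: NU, RK, PC, KW, GC, DW, DM, AH, ZN, GU, TV, OC, PZ, OJ, OO, EU, WK, VK

OJ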